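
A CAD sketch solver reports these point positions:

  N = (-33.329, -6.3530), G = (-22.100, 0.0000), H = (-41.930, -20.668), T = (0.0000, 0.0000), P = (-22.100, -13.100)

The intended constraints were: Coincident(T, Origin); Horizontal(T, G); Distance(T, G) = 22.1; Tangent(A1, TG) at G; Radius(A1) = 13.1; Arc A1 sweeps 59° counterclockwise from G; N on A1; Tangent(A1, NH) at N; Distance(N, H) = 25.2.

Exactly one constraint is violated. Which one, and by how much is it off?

Distance(N, H) = 25.2 — off by 8.50.

T = (0.00, 0.00) ✓; T.y = 0.00, G.y = 0.00 ✓; |TG| = 22.10 ✓; ∠(PG, GT) = 90.00° ✓; |PG| = 13.10 ✓; bearing(P→N) − bearing(P→G) = 59.00° ✓; |PN| = 13.10 ✓; ∠(PN, NH) = 90.00° ✓; |NH| = 16.70 ✗.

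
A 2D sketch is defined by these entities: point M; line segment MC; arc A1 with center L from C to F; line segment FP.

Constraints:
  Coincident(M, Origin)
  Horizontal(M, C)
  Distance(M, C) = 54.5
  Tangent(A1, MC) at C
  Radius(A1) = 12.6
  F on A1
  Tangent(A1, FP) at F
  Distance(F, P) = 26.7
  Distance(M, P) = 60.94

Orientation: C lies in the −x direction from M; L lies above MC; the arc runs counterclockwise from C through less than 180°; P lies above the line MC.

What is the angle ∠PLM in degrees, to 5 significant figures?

85.016°

Checks: |LF| = 12.60 ✓; ∠(LF, FP) = 90.00° ✓; |FP| = 26.70 ✓; |MP| = 60.94 ✓.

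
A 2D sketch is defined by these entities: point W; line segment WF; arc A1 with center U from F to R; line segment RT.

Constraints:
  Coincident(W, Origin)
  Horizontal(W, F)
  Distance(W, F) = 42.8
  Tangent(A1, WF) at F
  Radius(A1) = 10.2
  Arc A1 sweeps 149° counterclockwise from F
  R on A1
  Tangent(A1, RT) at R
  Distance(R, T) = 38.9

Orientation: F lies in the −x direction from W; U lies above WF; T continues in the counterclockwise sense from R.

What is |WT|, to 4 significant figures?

80.90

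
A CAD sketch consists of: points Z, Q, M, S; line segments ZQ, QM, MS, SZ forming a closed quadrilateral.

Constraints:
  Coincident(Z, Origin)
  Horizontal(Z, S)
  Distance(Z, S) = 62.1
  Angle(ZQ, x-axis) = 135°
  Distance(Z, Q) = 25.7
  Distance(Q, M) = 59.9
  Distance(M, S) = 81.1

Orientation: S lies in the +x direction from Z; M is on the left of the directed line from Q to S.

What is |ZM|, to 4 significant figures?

69.03

Checks: |QM| = 59.90 ✓; |MS| = 81.10 ✓.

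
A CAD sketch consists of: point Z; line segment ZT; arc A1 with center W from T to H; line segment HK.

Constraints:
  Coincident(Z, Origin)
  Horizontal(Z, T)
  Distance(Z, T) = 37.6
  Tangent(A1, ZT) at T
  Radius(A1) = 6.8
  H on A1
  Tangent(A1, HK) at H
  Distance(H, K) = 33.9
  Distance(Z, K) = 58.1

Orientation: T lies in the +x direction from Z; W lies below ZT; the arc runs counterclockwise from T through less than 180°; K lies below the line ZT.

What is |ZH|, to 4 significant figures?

32.31

Checks: Z.y = 0.00, T.y = 0.00 ✓; |WH| = 6.800 ✓; ∠(WH, HK) = 90.00° ✓; |HK| = 33.90 ✓; |ZK| = 58.10 ✓.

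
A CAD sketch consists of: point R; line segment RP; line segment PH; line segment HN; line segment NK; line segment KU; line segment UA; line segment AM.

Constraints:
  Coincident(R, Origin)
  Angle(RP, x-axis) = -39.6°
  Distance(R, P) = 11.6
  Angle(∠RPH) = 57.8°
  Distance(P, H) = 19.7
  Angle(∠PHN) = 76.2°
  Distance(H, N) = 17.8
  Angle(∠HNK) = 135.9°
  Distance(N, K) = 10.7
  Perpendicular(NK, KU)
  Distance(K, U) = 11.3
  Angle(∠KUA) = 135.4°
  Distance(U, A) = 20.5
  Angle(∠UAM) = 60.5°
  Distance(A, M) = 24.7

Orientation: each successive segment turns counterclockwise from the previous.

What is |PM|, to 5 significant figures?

25.209

R is at the origin; RP runs at -39.6° with length 11.6, so P = (8.9380, -7.3941). ∠RPH = 57.8° gives PH at 82.600° from the x-axis; with |PH| = 19.7, H = (11.475, 12.142). ∠PHN = 76.2° gives HN at -173.60° from the x-axis; with |HN| = 17.8, N = (-6.2138, 10.158). ∠HNK = 135.9° gives NK at -129.50° from the x-axis; with |NK| = 10.7, K = (-13.020, 1.9013). NK is perpendicular to KU, so KU runs at -39.500°; with |KU| = 11.3, U = (-4.3005, -5.2864). ∠KUA = 135.4° gives UA at 5.1000° from the x-axis; with |UA| = 20.5, A = (16.118, -3.4641). ∠UAM = 60.5° gives AM at 124.60° from the x-axis; with |AM| = 24.7, M = (2.0926, 16.867). Then |PM| = |M − P| = 25.209.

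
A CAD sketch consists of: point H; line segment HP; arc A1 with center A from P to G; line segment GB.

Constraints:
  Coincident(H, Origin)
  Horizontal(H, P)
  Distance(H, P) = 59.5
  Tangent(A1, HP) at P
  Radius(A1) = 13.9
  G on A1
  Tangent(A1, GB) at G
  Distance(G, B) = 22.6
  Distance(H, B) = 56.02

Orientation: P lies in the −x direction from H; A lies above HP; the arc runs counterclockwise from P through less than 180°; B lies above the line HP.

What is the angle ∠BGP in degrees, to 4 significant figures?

137.6°

H is at the origin; HP is horizontal with |HP| = 59.5 and P on the −x side, so P = (-59.50, 0.000). Tangency of A1 to HP means the radius AP is perpendicular to HP, so A = P + (0, 13.9) = (-59.50, 13.90). Since AG ⟂ GB (tangency), |AB| = √(13.9² + 22.6²) = 26.53 regardless of where G sits on A1. So B lies on both circle(H, 56.02) and circle(A, 26.53); the above-HP intersection is B = (-43.62, 35.15). G is the foot of the tangent from B: G = (-45.66, 12.65).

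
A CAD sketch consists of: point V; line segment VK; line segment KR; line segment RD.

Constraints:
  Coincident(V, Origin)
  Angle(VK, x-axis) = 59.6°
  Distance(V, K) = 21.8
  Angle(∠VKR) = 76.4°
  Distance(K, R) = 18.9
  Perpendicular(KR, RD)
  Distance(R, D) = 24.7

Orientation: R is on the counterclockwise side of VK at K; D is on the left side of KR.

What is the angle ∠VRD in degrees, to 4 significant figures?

33.03°

∠VKR = 76.4°, so KR runs at 59.6° + (180° − 76.4°) = 163.2° from the x-axis; with |KR| = 18.9, R = K + 18.9·(cos 163.2°, sin 163.2°) = (-7.062, 24.27). KR ⟂ RD; with |RD| = 24.7 on the left of KR, D = R + 24.7·(-0.2890, -0.9573) = (-14.20, 0.6197). Then cos ∠VRD = RV·RD / (|RV||RD|), giving 33.03°.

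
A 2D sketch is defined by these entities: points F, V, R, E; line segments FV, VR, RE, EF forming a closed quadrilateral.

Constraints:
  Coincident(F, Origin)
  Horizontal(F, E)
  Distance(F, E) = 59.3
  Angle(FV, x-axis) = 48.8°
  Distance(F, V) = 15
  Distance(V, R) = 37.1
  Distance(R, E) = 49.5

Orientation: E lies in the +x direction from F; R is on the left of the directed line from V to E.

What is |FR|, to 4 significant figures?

52.06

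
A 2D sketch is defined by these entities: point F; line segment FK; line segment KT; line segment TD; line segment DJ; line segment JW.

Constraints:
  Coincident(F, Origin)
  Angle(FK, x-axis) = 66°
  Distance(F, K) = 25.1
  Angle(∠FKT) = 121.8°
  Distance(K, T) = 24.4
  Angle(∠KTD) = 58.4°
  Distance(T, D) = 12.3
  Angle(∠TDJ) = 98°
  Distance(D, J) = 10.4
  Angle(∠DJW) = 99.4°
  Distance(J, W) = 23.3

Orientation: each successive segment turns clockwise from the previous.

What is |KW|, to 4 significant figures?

21.56

F is at the origin; FK runs at 66.0° with length 25.1, so K = (10.21, 22.93). ∠FKT = 121.8° gives KT at 7.800° from the x-axis; with |KT| = 24.4, T = (34.38, 26.24). ∠KTD = 58.4° gives TD at -113.8° from the x-axis; with |TD| = 12.3, D = (29.42, 14.99). ∠TDJ = 98.0° gives DJ at 164.2° from the x-axis; with |DJ| = 10.4, J = (19.41, 17.82). ∠DJW = 99.4° gives JW at 83.60° from the x-axis; with |JW| = 23.3, W = (22.01, 40.97). Then |KW| = |W − K| = 21.56.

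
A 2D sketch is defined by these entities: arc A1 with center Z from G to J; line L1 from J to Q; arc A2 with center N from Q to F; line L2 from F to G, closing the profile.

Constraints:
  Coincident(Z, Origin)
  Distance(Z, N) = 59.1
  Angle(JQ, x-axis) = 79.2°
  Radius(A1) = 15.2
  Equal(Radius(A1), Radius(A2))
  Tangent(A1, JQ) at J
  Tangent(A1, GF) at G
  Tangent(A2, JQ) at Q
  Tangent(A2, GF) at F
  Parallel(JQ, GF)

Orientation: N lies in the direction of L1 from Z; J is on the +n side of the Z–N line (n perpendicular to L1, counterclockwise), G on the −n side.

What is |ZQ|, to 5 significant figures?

61.023

Tangency of A1 to both parallel lines with radius 15.2 puts J and G at Z ± 15.2·n: J = (-14.931, 2.8482), G = (14.931, -2.8482). Equal radii place Q and F the same way about N: Q = N + 15.2·n = (-3.8565, 60.901), F = N − 15.2·n = (26.005, 55.205). Then |ZQ| = |Q − Z| = 61.023.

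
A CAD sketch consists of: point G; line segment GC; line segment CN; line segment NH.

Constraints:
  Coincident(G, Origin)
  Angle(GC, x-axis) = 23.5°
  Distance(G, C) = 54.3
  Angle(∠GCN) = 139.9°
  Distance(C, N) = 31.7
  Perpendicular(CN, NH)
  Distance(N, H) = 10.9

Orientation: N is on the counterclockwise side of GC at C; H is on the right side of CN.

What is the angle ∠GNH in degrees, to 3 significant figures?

116°

G is at the origin; GC runs at 23.5° with length 54.3, so C = 54.3·(cos 23.5°, sin 23.5°) = (49.8, 21.7). ∠GCN = 139.9°, so CN runs at 23.5° + (180° − 139.9°) = 63.6° from the x-axis; with |CN| = 31.7, N = C + 31.7·(cos 63.6°, sin 63.6°) = (63.9, 50.0). CN is perpendicular to NH; with |NH| = 10.9 on the right of CN, H = N + 10.9·(0.896, -0.445) = (73.7, 45.2). Then cos ∠GNH = NG·NH / (|NG||NH|), giving 116°.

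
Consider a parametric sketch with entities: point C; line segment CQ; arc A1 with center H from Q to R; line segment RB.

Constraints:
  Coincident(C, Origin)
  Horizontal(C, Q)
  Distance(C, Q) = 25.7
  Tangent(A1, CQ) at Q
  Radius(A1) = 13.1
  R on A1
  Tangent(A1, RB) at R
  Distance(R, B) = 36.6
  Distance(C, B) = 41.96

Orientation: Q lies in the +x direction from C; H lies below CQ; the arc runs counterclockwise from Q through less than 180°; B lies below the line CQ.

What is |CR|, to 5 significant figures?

15.824

Checks: |HQ| = 13.10 ✓; |HR| = 13.10 ✓; ∠(HR, RB) = 90.00° ✓; |RB| = 36.60 ✓; |CB| = 41.96 ✓.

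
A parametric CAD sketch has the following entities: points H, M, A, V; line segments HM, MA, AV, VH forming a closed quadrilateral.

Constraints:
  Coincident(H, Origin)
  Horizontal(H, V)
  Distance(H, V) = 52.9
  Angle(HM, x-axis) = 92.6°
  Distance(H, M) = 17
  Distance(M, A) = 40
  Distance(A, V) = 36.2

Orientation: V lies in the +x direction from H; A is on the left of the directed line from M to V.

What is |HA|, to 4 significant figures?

48.44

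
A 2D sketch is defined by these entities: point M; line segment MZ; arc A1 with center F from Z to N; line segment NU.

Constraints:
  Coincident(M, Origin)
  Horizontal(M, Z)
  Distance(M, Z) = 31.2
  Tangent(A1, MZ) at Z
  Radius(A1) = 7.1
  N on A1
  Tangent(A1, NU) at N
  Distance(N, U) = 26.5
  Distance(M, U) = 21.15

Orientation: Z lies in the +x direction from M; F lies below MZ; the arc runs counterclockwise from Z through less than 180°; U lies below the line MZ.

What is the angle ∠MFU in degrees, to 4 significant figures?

40.79°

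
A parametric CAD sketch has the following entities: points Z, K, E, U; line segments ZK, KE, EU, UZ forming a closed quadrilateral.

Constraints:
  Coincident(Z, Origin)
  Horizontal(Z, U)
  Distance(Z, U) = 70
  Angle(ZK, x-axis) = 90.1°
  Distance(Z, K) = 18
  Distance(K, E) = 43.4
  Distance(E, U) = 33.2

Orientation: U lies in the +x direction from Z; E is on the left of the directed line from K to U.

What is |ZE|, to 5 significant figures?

47.631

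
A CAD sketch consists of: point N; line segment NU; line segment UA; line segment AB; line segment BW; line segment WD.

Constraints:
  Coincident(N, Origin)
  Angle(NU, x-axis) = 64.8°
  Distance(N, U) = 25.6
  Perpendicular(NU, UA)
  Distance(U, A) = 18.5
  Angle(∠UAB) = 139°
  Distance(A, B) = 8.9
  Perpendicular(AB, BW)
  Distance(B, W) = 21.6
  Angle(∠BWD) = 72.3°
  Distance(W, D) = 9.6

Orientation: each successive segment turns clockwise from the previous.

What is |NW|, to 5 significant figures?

11.575

∠UAB = 139.0° gives AB at -66.200° from the x-axis; with |AB| = 8.9, B = (31.231, 7.1435). The perpendicularity gives BW at right angles to AB, so BW runs at -156.20°; with |BW| = 21.6, W = (11.468, -1.5731). Then |NW| = |W − N| = 11.575.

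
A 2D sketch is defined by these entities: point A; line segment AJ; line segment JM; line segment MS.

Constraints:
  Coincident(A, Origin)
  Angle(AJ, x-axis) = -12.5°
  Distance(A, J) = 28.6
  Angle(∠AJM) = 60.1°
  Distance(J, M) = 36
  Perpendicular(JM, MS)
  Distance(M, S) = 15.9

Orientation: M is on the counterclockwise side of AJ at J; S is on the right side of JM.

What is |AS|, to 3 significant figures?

46.1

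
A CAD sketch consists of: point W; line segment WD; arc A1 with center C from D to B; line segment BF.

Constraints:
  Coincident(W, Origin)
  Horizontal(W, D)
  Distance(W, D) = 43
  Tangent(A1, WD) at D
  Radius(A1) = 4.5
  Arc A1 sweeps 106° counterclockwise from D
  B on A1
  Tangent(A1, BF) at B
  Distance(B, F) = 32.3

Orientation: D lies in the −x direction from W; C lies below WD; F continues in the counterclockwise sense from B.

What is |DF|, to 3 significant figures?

37.1

W is at the origin; WD is horizontal with |WD| = 43.0 and D on the −x side, so D = (-43.0, 0.00). The tangent condition forces CD to be normal to WD, so C = D + (0, -4.5) = (-43.0, -4.50). On A1, D sits at bearing 90° from C; a 106° counterclockwise sweep puts B at bearing 196°, so B = C + 4.5·(cos 196°, sin 196°) = (-47.3, -5.74). A1 meets BF tangentially, so CB is at right angles to BF, so BF runs along (−sin 196°, cos 196°); with |BF| = 32.3, F = (-38.4, -36.8). Then |DF| = |F − D| = 37.1.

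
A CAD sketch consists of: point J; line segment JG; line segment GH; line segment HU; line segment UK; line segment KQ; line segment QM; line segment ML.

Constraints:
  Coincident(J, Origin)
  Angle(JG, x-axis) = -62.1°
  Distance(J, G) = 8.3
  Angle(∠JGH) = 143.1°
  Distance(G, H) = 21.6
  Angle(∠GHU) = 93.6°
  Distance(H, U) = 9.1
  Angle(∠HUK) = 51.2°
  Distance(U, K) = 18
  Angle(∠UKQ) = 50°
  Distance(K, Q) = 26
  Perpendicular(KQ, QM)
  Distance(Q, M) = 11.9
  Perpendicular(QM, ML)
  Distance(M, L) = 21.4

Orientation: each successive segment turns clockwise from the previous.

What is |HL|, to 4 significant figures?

11.22

J is at the origin; JG runs at -62.1° with length 8.3, so G = (3.884, -7.335). ∠JGH = 143.1° gives GH at -99.00° from the x-axis; with |GH| = 21.6, H = (0.5048, -28.67). ∠GHU = 93.6° gives HU at 174.6° from the x-axis; with |HU| = 9.1, U = (-8.555, -27.81). ∠HUK = 51.2° gives UK at 45.80° from the x-axis; with |UK| = 18.0, K = (3.994, -14.91). ∠UKQ = 50.0° gives KQ at -84.20° from the x-axis; with |KQ| = 26.0, Q = (6.622, -40.78). The perpendicularity gives QM at right angles to KQ, so QM runs at -174.2°; with |QM| = 11.9, M = (-5.217, -41.98). QM is perpendicular to ML, so ML runs at 95.80°; with |ML| = 21.4, L = (-7.380, -20.69). Then |HL| = |L − H| = 11.22.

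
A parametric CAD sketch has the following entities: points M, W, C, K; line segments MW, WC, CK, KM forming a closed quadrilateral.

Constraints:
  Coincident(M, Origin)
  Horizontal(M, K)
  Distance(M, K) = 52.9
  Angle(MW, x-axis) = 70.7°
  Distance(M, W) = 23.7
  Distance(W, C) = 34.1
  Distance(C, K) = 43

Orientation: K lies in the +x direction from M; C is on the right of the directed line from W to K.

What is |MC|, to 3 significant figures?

16.3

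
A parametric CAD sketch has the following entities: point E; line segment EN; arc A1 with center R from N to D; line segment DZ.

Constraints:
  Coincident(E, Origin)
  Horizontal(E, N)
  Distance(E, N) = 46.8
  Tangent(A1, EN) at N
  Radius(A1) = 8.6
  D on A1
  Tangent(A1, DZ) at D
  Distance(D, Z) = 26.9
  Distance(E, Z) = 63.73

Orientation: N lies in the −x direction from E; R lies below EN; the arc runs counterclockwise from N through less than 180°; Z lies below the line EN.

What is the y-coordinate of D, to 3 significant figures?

-9.54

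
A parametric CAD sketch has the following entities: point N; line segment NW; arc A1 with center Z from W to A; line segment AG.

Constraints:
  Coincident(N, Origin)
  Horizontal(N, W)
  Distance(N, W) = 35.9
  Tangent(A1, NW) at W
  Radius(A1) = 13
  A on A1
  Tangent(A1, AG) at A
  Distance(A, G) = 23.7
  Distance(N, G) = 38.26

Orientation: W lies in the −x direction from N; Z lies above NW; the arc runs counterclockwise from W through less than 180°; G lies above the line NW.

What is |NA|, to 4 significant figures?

25.38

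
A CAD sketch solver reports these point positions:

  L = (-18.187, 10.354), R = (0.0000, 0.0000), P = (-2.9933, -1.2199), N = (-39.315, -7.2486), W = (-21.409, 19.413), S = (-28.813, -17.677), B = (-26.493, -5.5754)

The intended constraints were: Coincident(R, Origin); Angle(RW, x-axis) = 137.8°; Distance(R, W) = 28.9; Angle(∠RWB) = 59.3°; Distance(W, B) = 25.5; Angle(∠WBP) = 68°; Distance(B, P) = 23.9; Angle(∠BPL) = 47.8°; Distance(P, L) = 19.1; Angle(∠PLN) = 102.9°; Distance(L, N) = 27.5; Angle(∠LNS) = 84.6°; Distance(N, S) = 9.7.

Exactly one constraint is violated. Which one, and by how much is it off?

Distance(N, S) = 9.7 — off by 5.10.

R = (0.00, 0.00) ✓; RW at 137.8° ✓; |RW| = 28.90 ✓; ∠RWB = 59.30° ✓; |WB| = 25.50 ✓; ∠WBP = 68.00° ✓; |BP| = 23.90 ✓; ∠BPL = 47.80° ✓; |PL| = 19.10 ✓; ∠PLN = 102.9° ✓; |LN| = 27.50 ✓; ∠LNS = 84.60° ✓; |NS| = 14.80 ✗.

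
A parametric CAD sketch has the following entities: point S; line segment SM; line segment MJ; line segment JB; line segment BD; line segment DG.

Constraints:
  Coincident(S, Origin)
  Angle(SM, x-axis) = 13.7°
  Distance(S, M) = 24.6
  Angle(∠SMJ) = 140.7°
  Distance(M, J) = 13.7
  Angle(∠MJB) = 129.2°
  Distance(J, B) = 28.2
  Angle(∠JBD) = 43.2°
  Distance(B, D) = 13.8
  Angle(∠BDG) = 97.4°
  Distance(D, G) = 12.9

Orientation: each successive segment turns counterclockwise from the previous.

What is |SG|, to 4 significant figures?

37.88

S is at the origin; SM runs at 13.7° with length 24.6, so M = (23.90, 5.826). ∠SMJ = 140.7° gives MJ at 53.00° from the x-axis; with |MJ| = 13.7, J = (32.14, 16.77). ∠MJB = 129.2° gives JB at 103.8° from the x-axis; with |JB| = 28.2, B = (25.42, 44.15). ∠JBD = 43.2° gives BD at -119.4° from the x-axis; with |BD| = 13.8, D = (18.64, 32.13). ∠BDG = 97.4° gives DG at -36.80° from the x-axis; with |DG| = 12.9, G = (28.97, 24.40). Then |SG| = |G − S| = 37.88.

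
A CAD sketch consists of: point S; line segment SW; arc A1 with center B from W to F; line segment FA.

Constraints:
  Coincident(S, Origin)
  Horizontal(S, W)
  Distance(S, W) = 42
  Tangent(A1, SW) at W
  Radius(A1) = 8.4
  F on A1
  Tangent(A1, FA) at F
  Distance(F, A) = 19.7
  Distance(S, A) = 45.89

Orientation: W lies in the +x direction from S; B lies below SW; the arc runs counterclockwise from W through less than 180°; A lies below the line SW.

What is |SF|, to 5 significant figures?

34.898

S is at the origin; SW is horizontal with |SW| = 42.0 and W on the +x side, so W = (42.000, 0.0000). Since A1 is tangent to SW there, BW ⟂ SW, so B = W + (0, -8.4) = (42.000, -8.4000). Since BF ⟂ FA (tangency), |BA| = √(8.4² + 19.7²) = 21.416 regardless of where F sits on A1. So A lies on both circle(S, 45.89) and circle(B, 21.416); the below-SW intersection is A = (35.678, -28.862). F is the foot of the tangent from A: F = (33.645, -9.2668).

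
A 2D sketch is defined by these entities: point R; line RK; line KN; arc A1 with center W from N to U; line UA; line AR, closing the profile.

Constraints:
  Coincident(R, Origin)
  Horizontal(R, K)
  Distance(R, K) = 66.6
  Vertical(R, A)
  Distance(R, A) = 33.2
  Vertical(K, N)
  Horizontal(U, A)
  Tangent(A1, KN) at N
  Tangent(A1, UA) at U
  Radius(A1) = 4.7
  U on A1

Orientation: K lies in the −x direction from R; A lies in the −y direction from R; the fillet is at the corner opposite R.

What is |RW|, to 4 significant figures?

68.15

R is at the origin; RK is horizontal with |RK| = 66.6 and K on the −x side, so K = (-66.60, 0.000). R and A share the same x with |RA| = 33.2 and A on the −y side, so A = (0.000, -33.20). The virtual corner opposite R is at (-66.60, -33.20). Tangency of A1 to KN means the radius WN is perpendicular to KN and the tangent condition forces WU to be normal to UA, with radius 4.7, so the center W sits 4.7 in from both sides at W = (-61.90, -28.50). Then |RW| = |W − R| = 68.15.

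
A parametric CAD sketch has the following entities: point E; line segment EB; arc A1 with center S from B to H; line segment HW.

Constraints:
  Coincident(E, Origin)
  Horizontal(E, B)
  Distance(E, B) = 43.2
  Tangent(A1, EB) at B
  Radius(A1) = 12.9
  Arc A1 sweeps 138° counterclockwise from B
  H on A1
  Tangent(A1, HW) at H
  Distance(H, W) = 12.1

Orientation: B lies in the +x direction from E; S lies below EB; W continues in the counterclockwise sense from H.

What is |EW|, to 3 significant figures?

53.2

E is at the origin; E and B share the same y with |EB| = 43.2 and B on the +x side, so B = (43.2, 0.00). Since A1 is tangent to EB there, SB ⟂ EB, so S = B + (0, -12.9) = (43.2, -12.9). On A1, B sits at bearing 90° from S; a 138° counterclockwise sweep puts H at bearing 228°, so H = S + 12.9·(cos 228°, sin 228°) = (34.6, -22.5). A1 meets HW tangentially, so SH is at right angles to HW, so HW runs along (−sin 228°, cos 228°); with |HW| = 12.1, W = (43.6, -30.6). Then |EW| = |W − E| = 53.2.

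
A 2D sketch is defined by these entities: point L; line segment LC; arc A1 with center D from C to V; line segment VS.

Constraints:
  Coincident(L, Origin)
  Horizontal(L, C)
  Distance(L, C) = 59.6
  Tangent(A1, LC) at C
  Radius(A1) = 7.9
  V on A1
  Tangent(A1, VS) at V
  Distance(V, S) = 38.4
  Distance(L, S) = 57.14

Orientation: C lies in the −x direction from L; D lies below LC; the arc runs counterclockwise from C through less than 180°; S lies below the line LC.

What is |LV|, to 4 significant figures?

66.73

Checks: |DV| = 7.900 ✓; ∠(DV, VS) = 90.00° ✓; |VS| = 38.40 ✓; |LS| = 57.14 ✓.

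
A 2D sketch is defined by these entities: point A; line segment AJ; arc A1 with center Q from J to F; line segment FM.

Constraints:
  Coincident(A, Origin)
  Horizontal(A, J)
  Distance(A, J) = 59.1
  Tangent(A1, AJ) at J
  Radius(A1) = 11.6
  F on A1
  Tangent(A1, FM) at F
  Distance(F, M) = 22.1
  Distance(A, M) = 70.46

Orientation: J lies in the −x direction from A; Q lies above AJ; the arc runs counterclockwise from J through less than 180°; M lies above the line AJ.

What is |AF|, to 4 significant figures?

52.10

A is at the origin; AJ is horizontal with |AJ| = 59.1 and J on the −x side, so J = (-59.10, 0.000). Since A1 is tangent to AJ there, QJ ⟂ AJ, so Q = J + (0, 11.6) = (-59.10, 11.60). Since QF ⟂ FM (tangency), |QM| = √(11.6² + 22.1²) = 24.96 regardless of where F sits on A1. So M lies on both circle(A, 70.46) and circle(Q, 24.96); the above-AJ intersection is M = (-60.25, 36.53). F is the foot of the tangent from M: F = (-49.09, 17.46).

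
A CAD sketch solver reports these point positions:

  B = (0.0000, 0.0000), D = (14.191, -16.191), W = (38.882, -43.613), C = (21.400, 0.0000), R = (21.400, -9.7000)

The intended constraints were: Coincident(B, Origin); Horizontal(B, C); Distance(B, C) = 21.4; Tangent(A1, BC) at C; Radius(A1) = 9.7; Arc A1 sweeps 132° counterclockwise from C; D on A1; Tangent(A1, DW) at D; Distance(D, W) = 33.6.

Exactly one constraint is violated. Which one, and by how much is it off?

Distance(D, W) = 33.6 — off by 3.30.

B = (0.00, 0.00) ✓; B.y = 0.00, C.y = 0.00 ✓; |BC| = 21.40 ✓; ∠(RC, CB) = 90.00° ✓; |RC| = 9.700 ✓; bearing(R→D) − bearing(R→C) = 132.0° ✓; |RD| = 9.701 ✓; ∠(RD, DW) = 90.00° ✓; |DW| = 36.90 ✗.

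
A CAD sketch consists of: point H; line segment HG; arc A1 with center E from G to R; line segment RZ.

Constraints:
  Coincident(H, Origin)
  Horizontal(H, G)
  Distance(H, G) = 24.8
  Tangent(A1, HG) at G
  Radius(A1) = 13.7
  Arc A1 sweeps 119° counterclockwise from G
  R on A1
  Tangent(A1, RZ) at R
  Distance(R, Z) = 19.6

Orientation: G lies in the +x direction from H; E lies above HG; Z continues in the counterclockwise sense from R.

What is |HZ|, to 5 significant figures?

46.360

H is at the origin; HG is horizontal with |HG| = 24.8 and G on the +x side, so G = (24.800, 0.0000). Tangency of A1 to HG means the radius EG is perpendicular to HG, so E = G + (0, 13.7) = (24.800, 13.700). On A1, G sits at bearing -90° from E; a 119° counterclockwise sweep puts R at bearing 29°, so R = E + 13.7·(cos 29°, sin 29°) = (36.782, 20.342). A1 meets RZ tangentially, so ER is at right angles to RZ, so RZ runs along (−sin 29°, cos 29°); with |RZ| = 19.6, Z = (27.280, 37.484). Then |HZ| = |Z − H| = 46.360.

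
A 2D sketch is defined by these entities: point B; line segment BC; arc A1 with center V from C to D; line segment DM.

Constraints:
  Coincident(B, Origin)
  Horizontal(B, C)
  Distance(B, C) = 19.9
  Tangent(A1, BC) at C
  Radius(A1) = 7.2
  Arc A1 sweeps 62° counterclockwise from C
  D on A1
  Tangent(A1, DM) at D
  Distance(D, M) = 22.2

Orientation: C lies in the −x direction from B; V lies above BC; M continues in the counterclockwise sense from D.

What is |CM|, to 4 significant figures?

28.81

B is at the origin; B and C share the same y with |BC| = 19.9 and C on the −x side, so C = (-19.90, 0.000). Since A1 is tangent to BC there, VC ⟂ BC, so V = C + (0, 7.2) = (-19.90, 7.200). On A1, C sits at bearing -90° from V; a 62° counterclockwise sweep puts D at bearing -28°, so D = V + 7.2·(cos -28°, sin -28°) = (-13.54, 3.820). A1 meets DM tangentially, so VD is at right angles to DM, so DM runs along (−sin -28°, cos -28°); with |DM| = 22.2, M = (-3.121, 23.42). Then |CM| = |M − C| = 28.81.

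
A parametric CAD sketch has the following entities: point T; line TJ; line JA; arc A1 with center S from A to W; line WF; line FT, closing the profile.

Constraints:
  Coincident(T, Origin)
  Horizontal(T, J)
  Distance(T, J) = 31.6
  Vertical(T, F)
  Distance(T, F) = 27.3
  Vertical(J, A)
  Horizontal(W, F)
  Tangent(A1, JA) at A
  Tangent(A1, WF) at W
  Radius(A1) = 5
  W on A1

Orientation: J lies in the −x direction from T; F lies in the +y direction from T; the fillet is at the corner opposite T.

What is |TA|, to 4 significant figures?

38.68

T is at the origin; TJ is horizontal with |TJ| = 31.6 and J on the −x side, so J = (-31.60, 0.000). T and F share the same x with |TF| = 27.3 and F on the +y side, so F = (0.000, 27.30). The virtual corner opposite T is at (-31.60, 27.30). Tangency of A1 to JA means the radius SA is perpendicular to JA and A1 meets WF tangentially, so SW is at right angles to WF, with radius 5.0, so the center S sits 5.0 in from both sides at S = (-26.60, 22.30). That places the tangent points at A = (-31.60, 22.30) on JA and W = (-26.60, 27.30) on WF. Then |TA| = |A − T| = 38.68.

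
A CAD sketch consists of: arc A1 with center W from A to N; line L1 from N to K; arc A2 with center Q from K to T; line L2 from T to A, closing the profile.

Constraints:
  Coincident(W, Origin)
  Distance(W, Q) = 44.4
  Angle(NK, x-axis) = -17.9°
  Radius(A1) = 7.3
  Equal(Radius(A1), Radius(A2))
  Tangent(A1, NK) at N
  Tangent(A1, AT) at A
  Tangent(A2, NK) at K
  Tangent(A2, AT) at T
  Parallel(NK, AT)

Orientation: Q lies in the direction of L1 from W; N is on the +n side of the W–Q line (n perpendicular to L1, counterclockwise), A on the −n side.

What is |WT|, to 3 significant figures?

45.0

Tangency of A1 to both parallel lines with radius 7.3 puts N and A at W ± 7.3·n: N = (2.24, 6.95), A = (-2.24, -6.95). Equal radii place K and T the same way about Q: K = Q + 7.3·n = (44.5, -6.70), T = Q − 7.3·n = (40.0, -20.6). Then |WT| = |T − W| = 45.0.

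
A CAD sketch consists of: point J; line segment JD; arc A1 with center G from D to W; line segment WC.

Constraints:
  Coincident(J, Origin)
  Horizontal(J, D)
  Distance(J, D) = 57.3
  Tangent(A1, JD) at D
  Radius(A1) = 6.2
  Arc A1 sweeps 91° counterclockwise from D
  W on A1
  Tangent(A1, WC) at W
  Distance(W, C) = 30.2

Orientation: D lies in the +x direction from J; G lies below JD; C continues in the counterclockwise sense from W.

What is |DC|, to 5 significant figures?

36.942

J is at the origin; JD is horizontal with |JD| = 57.3 and D on the +x side, so D = (57.300, 0.0000). The tangent condition forces GD to be normal to JD, so G = D + (0, -6.2) = (57.300, -6.2000). On A1, D sits at bearing 90° from G; a 91° counterclockwise sweep puts W at bearing 181°, so W = G + 6.2·(cos 181°, sin 181°) = (51.101, -6.3082). Since A1 is tangent to WC there, GW ⟂ WC, so WC runs along (−sin 181°, cos 181°); with |WC| = 30.2, C = (51.628, -36.504). Then |DC| = |C − D| = 36.942.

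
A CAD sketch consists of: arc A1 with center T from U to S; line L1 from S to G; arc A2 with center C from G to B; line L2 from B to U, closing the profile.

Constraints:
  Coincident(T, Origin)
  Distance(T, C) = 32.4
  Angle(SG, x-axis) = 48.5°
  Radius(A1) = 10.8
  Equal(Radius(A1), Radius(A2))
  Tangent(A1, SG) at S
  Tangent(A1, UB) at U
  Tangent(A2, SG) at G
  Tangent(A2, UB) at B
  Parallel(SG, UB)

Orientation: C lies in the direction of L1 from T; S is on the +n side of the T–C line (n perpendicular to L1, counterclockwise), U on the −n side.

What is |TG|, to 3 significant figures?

34.2

Tangency of A1 to both parallel lines with radius 10.8 puts S and U at T ± 10.8·n: S = (-8.09, 7.16), U = (8.09, -7.16). Equal radii place G and B the same way about C: G = C + 10.8·n = (13.4, 31.4), B = C − 10.8·n = (29.6, 17.1). Then |TG| = |G − T| = 34.2.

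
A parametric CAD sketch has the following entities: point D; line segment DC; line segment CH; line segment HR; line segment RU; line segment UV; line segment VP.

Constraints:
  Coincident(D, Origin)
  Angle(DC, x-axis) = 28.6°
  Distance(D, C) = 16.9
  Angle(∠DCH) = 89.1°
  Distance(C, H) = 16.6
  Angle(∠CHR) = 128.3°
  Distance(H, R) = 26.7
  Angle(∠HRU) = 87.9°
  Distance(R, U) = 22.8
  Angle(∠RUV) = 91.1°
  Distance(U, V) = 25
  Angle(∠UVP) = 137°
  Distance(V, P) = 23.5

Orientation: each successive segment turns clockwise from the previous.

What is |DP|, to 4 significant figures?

25.80

D is at the origin; DC runs at 28.6° with length 16.9, so C = (14.84, 8.090). ∠DCH = 89.1° gives CH at -62.30° from the x-axis; with |CH| = 16.6, H = (22.55, -6.608). ∠CHR = 128.3° gives HR at -114.0° from the x-axis; with |HR| = 26.7, R = (11.69, -31.00). ∠HRU = 87.9° gives RU at 153.9° from the x-axis; with |RU| = 22.8, U = (-8.781, -20.97). ∠RUV = 91.1° gives UV at 65.00° from the x-axis; with |UV| = 25.0, V = (1.785, 1.689). ∠UVP = 137.0° gives VP at 22.00° from the x-axis; with |VP| = 23.5, P = (23.57, 10.49). Then |DP| = |P − D| = 25.80.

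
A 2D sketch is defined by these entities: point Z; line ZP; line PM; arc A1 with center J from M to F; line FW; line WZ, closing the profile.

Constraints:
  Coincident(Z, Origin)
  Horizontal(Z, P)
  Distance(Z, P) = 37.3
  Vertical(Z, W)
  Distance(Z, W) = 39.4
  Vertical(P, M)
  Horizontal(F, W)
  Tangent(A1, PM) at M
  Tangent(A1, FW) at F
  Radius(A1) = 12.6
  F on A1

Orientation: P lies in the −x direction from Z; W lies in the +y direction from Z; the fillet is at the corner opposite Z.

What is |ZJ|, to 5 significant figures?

36.446

Z is at the origin; Z and P share the same y with |ZP| = 37.3 and P on the −x side, so P = (-37.300, 0.0000). Z and W share the same x with |ZW| = 39.4 and W on the +y side, so W = (0.0000, 39.400). The virtual corner opposite Z is at (-37.300, 39.400). A1 meets PM tangentially, so JM is at right angles to PM and A1 meets FW tangentially, so JF is at right angles to FW, with radius 12.6, so the center J sits 12.6 in from both sides at J = (-24.700, 26.800). Then |ZJ| = |J − Z| = 36.446.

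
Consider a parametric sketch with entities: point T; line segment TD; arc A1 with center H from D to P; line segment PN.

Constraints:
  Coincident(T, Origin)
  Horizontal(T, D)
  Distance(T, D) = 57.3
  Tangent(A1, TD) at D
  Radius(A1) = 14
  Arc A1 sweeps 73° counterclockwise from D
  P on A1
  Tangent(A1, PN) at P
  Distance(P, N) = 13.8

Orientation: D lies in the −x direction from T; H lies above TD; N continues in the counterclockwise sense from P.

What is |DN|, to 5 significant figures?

28.937

T is at the origin; T and D share the same y with |TD| = 57.3 and D on the −x side, so D = (-57.300, 0.0000). The tangent condition forces HD to be normal to TD, so H = D + (0, 14) = (-57.300, 14.000). On A1, D sits at bearing -90° from H; a 73° counterclockwise sweep puts P at bearing -17°, so P = H + 14.0·(cos -17°, sin -17°) = (-43.912, 9.9068). Tangency of A1 to PN means the radius HP is perpendicular to PN, so PN runs along (−sin -17°, cos -17°); with |PN| = 13.8, N = (-39.877, 23.104). Then |DN| = |N − D| = 28.937.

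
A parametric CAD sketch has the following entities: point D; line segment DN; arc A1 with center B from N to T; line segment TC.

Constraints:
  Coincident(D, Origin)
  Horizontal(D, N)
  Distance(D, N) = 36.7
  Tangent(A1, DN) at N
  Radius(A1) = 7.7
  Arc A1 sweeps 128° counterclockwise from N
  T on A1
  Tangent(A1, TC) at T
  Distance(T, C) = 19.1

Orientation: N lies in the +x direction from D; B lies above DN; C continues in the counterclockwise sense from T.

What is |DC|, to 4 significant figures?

41.44

D is at the origin; D and N share the same y with |DN| = 36.7 and N on the +x side, so N = (36.70, 0.000). The tangent condition forces BN to be normal to DN, so B = N + (0, 7.7) = (36.70, 7.700). On A1, N sits at bearing -90° from B; a 128° counterclockwise sweep puts T at bearing 38°, so T = B + 7.7·(cos 38°, sin 38°) = (42.77, 12.44). The tangent condition forces BT to be normal to TC, so TC runs along (−sin 38°, cos 38°); with |TC| = 19.1, C = (31.01, 27.49). Then |DC| = |C − D| = 41.44.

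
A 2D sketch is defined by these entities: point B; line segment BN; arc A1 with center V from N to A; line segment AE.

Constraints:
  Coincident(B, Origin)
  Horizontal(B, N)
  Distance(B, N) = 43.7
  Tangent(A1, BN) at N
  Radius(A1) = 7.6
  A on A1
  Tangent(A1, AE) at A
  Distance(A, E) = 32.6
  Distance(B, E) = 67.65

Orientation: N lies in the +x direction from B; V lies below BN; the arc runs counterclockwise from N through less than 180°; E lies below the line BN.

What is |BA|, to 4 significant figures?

39.16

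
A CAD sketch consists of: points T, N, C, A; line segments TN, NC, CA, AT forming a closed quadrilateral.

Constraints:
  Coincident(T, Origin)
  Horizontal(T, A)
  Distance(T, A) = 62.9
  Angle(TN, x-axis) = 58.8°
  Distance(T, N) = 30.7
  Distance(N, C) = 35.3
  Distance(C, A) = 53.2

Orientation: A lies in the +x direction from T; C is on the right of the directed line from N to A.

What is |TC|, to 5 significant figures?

13.502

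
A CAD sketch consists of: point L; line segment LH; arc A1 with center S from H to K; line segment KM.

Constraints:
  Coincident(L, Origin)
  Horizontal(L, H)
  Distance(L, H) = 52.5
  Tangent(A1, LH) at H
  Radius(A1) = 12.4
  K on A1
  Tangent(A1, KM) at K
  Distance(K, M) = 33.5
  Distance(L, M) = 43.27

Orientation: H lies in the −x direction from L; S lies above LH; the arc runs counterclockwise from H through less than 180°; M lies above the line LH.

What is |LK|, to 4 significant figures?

42.21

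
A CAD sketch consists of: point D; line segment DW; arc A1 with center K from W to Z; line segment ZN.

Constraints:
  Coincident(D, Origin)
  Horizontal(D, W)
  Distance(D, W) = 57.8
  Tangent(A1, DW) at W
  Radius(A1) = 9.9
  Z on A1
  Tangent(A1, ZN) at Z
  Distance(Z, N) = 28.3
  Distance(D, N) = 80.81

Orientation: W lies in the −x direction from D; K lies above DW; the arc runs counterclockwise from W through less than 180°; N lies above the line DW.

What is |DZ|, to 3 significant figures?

54.0

Checks: |KZ| = 9.900 ✓; ∠(KZ, ZN) = 90.00° ✓; |ZN| = 28.30 ✓; |DN| = 80.81 ✓.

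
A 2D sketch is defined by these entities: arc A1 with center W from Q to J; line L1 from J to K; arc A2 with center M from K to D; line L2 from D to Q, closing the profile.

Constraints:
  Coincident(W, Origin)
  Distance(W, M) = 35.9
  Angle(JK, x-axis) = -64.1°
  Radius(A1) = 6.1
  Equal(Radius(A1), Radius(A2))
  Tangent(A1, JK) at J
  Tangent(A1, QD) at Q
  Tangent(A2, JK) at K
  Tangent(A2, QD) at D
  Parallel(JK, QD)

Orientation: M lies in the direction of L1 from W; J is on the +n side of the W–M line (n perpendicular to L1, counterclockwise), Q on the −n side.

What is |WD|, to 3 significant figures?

36.4

The slot axis is L1's direction at -64.1°, so u = (cos -64.1°, sin -64.1°) = (0.437, -0.900) and n = (−sin -64.1°, cos -64.1°) = (0.900, 0.437). W is at the origin and M lies 35.9 along u from W, so M = 35.9·u = (15.7, -32.3). Tangency of A1 to both parallel lines with radius 6.1 puts J and Q at W ± 6.1·n: J = (5.49, 2.66), Q = (-5.49, -2.66). Equal radii place K and D the same way about M: K = M + 6.1·n = (21.2, -29.6), D = M − 6.1·n = (10.2, -35.0). Then |WD| = |D − W| = 36.4.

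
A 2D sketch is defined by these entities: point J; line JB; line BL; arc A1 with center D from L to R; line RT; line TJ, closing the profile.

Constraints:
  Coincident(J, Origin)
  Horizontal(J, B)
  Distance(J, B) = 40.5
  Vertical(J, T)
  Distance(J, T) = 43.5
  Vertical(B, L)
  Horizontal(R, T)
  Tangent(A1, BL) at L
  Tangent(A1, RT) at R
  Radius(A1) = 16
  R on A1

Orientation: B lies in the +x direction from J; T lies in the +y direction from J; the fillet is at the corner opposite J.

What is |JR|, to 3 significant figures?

49.9

The virtual corner opposite J is at (40.5, 43.5). The tangent condition forces DL to be normal to BL and A1 meets RT tangentially, so DR is at right angles to RT, with radius 16.0, so the center D sits 16.0 in from both sides at D = (24.5, 27.5). That places the tangent points at L = (40.5, 27.5) on BL and R = (24.5, 43.5) on RT. Then |JR| = |R − J| = 49.9.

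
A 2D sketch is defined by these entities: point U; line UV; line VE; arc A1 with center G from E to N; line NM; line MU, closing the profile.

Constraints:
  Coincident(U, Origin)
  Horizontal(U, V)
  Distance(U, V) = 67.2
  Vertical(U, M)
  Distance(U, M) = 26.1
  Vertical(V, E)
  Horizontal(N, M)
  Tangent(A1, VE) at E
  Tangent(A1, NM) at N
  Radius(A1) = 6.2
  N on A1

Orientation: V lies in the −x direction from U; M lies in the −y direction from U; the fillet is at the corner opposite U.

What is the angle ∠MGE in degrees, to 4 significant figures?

174.2°

U is at the origin; UV is horizontal with |UV| = 67.2 and V on the −x side, so V = (-67.20, 0.000). U and M share the same x with |UM| = 26.1 and M on the −y side, so M = (0.000, -26.10). The virtual corner opposite U is at (-67.20, -26.10). A1 meets VE tangentially, so GE is at right angles to VE and the tangent condition forces GN to be normal to NM, with radius 6.2, so the center G sits 6.2 in from both sides at G = (-61.00, -19.90). That places the tangent points at E = (-67.20, -19.90) on VE and N = (-61.00, -26.10) on NM. Then cos ∠MGE = GM·GE / (|GM||GE|), giving 174.2°.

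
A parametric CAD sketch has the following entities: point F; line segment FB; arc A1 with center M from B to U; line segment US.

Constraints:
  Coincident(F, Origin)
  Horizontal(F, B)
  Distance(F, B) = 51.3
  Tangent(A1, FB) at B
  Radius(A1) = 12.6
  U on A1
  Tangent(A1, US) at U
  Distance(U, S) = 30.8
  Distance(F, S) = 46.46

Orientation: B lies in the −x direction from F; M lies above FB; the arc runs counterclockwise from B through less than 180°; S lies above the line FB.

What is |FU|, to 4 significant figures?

40.36

F is at the origin; F and B share the same y with |FB| = 51.3 and B on the −x side, so B = (-51.30, 0.000). Tangency of A1 to FB means the radius MB is perpendicular to FB, so M = B + (0, 12.6) = (-51.30, 12.60). Since MU ⟂ US (tangency), |MS| = √(12.6² + 30.8²) = 33.28 regardless of where U sits on A1. So S lies on both circle(F, 46.46) and circle(M, 33.28); the above-FB intersection is S = (-28.41, 36.76). U is the foot of the tangent from S: U = (-39.55, 8.043).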